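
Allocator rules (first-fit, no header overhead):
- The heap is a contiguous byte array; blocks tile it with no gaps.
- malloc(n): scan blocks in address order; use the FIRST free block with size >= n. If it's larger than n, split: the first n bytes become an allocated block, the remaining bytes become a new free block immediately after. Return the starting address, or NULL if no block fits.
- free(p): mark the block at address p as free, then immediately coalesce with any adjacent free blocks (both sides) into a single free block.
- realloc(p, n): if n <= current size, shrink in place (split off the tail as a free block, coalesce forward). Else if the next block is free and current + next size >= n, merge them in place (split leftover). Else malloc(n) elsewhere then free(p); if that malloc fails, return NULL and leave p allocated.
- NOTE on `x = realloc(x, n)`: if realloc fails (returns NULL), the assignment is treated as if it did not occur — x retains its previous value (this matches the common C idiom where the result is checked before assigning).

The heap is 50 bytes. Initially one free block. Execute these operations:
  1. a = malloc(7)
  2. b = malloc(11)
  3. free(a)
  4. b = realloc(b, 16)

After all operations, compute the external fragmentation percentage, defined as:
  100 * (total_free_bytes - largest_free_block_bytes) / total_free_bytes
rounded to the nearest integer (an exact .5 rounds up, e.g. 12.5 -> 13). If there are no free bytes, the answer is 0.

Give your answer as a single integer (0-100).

Answer: 21

Derivation:
Op 1: a = malloc(7) -> a = 0; heap: [0-6 ALLOC][7-49 FREE]
Op 2: b = malloc(11) -> b = 7; heap: [0-6 ALLOC][7-17 ALLOC][18-49 FREE]
Op 3: free(a) -> (freed a); heap: [0-6 FREE][7-17 ALLOC][18-49 FREE]
Op 4: b = realloc(b, 16) -> b = 7; heap: [0-6 FREE][7-22 ALLOC][23-49 FREE]
Free blocks: [7 27] total_free=34 largest=27 -> 100*(34-27)/34 = 700/34 ≈ 20.588 -> rounds to 21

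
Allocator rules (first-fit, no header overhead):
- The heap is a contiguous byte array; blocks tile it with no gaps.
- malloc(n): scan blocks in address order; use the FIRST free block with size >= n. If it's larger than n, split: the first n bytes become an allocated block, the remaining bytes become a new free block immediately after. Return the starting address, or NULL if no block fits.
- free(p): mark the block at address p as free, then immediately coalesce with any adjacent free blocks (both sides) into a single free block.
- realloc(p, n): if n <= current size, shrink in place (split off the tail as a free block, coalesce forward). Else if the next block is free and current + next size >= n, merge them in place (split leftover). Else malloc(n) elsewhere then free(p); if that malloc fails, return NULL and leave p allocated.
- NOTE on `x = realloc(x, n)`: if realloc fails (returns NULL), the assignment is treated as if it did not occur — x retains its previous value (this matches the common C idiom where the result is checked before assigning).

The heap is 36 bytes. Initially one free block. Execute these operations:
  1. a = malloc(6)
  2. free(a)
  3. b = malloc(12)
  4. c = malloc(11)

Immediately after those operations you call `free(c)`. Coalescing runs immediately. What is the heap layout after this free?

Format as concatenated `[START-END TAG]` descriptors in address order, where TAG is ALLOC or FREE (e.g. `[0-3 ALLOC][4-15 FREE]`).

Op 1: a = malloc(6) -> a = 0; heap: [0-5 ALLOC][6-35 FREE]
Op 2: free(a) -> (freed a); heap: [0-35 FREE]
Op 3: b = malloc(12) -> b = 0; heap: [0-11 ALLOC][12-35 FREE]
Op 4: c = malloc(11) -> c = 12; heap: [0-11 ALLOC][12-22 ALLOC][23-35 FREE]
free(c): c = 12 -> block [12-22 ALLOC]; mark free, coalesce with adjacent free neighbors -> [0-11 ALLOC][12-35 FREE]

Answer: [0-11 ALLOC][12-35 FREE]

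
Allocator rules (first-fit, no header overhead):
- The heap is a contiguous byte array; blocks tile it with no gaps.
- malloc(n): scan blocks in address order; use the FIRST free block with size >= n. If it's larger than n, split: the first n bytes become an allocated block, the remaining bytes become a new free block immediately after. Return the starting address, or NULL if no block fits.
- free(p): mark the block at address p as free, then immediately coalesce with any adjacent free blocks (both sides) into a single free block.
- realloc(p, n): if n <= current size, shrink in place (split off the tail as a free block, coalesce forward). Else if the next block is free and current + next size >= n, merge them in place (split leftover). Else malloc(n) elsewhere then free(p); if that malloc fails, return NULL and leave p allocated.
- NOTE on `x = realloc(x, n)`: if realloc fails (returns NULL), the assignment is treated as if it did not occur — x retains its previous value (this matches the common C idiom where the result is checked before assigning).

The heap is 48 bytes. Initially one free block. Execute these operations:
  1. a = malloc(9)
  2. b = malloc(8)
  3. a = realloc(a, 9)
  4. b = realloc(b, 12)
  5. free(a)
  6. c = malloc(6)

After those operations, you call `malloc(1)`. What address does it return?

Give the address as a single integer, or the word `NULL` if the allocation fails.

Answer: 6

Derivation:
Op 1: a = malloc(9) -> a = 0; heap: [0-8 ALLOC][9-47 FREE]
Op 2: b = malloc(8) -> b = 9; heap: [0-8 ALLOC][9-16 ALLOC][17-47 FREE]
Op 3: a = realloc(a, 9) -> a = 0; heap: [0-8 ALLOC][9-16 ALLOC][17-47 FREE]
Op 4: b = realloc(b, 12) -> b = 9; heap: [0-8 ALLOC][9-20 ALLOC][21-47 FREE]
Op 5: free(a) -> (freed a); heap: [0-8 FREE][9-20 ALLOC][21-47 FREE]
Op 6: c = malloc(6) -> c = 0; heap: [0-5 ALLOC][6-8 FREE][9-20 ALLOC][21-47 FREE]
malloc(1): first-fit scan over [0-5 ALLOC][6-8 FREE][9-20 ALLOC][21-47 FREE] -> 6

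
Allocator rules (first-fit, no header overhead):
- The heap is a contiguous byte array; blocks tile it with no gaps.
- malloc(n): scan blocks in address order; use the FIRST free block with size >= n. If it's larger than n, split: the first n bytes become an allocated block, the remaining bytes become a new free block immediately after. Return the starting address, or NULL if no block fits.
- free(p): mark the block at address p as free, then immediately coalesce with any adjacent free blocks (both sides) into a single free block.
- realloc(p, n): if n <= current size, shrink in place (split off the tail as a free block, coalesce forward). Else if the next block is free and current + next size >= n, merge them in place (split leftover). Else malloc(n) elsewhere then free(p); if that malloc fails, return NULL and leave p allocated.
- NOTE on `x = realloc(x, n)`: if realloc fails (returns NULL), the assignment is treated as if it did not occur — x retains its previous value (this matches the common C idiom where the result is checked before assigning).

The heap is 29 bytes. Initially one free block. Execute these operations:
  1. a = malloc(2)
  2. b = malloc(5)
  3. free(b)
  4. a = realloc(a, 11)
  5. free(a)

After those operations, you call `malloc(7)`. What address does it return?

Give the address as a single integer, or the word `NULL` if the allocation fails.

Op 1: a = malloc(2) -> a = 0; heap: [0-1 ALLOC][2-28 FREE]
Op 2: b = malloc(5) -> b = 2; heap: [0-1 ALLOC][2-6 ALLOC][7-28 FREE]
Op 3: free(b) -> (freed b); heap: [0-1 ALLOC][2-28 FREE]
Op 4: a = realloc(a, 11) -> a = 0; heap: [0-10 ALLOC][11-28 FREE]
Op 5: free(a) -> (freed a); heap: [0-28 FREE]
malloc(7): first-fit scan over [0-28 FREE] -> 0

Answer: 0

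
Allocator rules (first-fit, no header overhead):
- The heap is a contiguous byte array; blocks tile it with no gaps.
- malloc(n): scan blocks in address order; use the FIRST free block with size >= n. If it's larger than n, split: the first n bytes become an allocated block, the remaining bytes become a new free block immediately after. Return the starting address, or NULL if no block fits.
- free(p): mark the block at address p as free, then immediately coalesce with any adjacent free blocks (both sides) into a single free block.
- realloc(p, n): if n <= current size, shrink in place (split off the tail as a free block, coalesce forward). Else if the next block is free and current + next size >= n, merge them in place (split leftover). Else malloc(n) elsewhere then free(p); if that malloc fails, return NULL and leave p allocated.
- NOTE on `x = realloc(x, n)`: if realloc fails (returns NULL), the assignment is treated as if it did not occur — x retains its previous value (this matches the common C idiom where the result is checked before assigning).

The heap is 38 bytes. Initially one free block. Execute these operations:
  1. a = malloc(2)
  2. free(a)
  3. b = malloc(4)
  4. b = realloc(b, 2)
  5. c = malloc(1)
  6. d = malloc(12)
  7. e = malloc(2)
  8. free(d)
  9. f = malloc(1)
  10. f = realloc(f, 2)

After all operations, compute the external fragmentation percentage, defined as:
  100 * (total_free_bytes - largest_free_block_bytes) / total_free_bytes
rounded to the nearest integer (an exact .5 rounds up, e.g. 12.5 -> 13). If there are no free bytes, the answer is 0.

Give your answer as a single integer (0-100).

Op 1: a = malloc(2) -> a = 0; heap: [0-1 ALLOC][2-37 FREE]
Op 2: free(a) -> (freed a); heap: [0-37 FREE]
Op 3: b = malloc(4) -> b = 0; heap: [0-3 ALLOC][4-37 FREE]
Op 4: b = realloc(b, 2) -> b = 0; heap: [0-1 ALLOC][2-37 FREE]
Op 5: c = malloc(1) -> c = 2; heap: [0-1 ALLOC][2-2 ALLOC][3-37 FREE]
Op 6: d = malloc(12) -> d = 3; heap: [0-1 ALLOC][2-2 ALLOC][3-14 ALLOC][15-37 FREE]
Op 7: e = malloc(2) -> e = 15; heap: [0-1 ALLOC][2-2 ALLOC][3-14 ALLOC][15-16 ALLOC][17-37 FREE]
Op 8: free(d) -> (freed d); heap: [0-1 ALLOC][2-2 ALLOC][3-14 FREE][15-16 ALLOC][17-37 FREE]
Op 9: f = malloc(1) -> f = 3; heap: [0-1 ALLOC][2-2 ALLOC][3-3 ALLOC][4-14 FREE][15-16 ALLOC][17-37 FREE]
Op 10: f = realloc(f, 2) -> f = 3; heap: [0-1 ALLOC][2-2 ALLOC][3-4 ALLOC][5-14 FREE][15-16 ALLOC][17-37 FREE]
Free blocks: [10 21] total_free=31 largest=21 -> 100*(31-21)/31 = 1000/31 ≈ 32.258 -> rounds to 32

Answer: 32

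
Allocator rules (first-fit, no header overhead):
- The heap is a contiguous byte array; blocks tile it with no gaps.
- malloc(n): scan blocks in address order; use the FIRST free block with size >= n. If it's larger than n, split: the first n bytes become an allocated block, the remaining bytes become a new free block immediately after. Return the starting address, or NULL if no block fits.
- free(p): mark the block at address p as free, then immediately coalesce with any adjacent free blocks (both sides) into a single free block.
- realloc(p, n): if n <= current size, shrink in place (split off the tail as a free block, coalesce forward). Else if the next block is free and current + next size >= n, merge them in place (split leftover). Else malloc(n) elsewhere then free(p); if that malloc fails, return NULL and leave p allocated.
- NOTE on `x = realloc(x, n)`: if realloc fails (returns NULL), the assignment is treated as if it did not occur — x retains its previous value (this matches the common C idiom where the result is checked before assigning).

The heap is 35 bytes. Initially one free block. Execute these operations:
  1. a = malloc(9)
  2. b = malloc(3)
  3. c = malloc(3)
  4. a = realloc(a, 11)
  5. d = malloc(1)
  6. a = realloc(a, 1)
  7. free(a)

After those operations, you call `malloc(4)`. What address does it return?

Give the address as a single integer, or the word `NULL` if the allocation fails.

Op 1: a = malloc(9) -> a = 0; heap: [0-8 ALLOC][9-34 FREE]
Op 2: b = malloc(3) -> b = 9; heap: [0-8 ALLOC][9-11 ALLOC][12-34 FREE]
Op 3: c = malloc(3) -> c = 12; heap: [0-8 ALLOC][9-11 ALLOC][12-14 ALLOC][15-34 FREE]
Op 4: a = realloc(a, 11) -> a = 15; heap: [0-8 FREE][9-11 ALLOC][12-14 ALLOC][15-25 ALLOC][26-34 FREE]
Op 5: d = malloc(1) -> d = 0; heap: [0-0 ALLOC][1-8 FREE][9-11 ALLOC][12-14 ALLOC][15-25 ALLOC][26-34 FREE]
Op 6: a = realloc(a, 1) -> a = 15; heap: [0-0 ALLOC][1-8 FREE][9-11 ALLOC][12-14 ALLOC][15-15 ALLOC][16-34 FREE]
Op 7: free(a) -> (freed a); heap: [0-0 ALLOC][1-8 FREE][9-11 ALLOC][12-14 ALLOC][15-34 FREE]
malloc(4): first-fit scan over [0-0 ALLOC][1-8 FREE][9-11 ALLOC][12-14 ALLOC][15-34 FREE] -> 1

Answer: 1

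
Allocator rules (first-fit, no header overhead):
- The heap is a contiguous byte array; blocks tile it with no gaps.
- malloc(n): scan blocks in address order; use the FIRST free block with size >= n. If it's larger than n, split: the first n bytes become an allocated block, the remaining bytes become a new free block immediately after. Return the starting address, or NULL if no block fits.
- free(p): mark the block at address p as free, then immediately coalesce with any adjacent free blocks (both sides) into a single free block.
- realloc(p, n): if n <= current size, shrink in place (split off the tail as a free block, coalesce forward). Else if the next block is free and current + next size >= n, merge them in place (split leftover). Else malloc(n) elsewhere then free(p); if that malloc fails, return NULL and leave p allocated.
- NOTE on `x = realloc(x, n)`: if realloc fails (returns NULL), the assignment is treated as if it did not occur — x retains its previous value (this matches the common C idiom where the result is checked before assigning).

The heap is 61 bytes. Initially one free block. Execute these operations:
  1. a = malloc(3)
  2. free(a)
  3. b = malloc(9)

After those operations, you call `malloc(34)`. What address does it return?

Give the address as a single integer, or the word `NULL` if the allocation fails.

Op 1: a = malloc(3) -> a = 0; heap: [0-2 ALLOC][3-60 FREE]
Op 2: free(a) -> (freed a); heap: [0-60 FREE]
Op 3: b = malloc(9) -> b = 0; heap: [0-8 ALLOC][9-60 FREE]
malloc(34): first-fit scan over [0-8 ALLOC][9-60 FREE] -> 9

Answer: 9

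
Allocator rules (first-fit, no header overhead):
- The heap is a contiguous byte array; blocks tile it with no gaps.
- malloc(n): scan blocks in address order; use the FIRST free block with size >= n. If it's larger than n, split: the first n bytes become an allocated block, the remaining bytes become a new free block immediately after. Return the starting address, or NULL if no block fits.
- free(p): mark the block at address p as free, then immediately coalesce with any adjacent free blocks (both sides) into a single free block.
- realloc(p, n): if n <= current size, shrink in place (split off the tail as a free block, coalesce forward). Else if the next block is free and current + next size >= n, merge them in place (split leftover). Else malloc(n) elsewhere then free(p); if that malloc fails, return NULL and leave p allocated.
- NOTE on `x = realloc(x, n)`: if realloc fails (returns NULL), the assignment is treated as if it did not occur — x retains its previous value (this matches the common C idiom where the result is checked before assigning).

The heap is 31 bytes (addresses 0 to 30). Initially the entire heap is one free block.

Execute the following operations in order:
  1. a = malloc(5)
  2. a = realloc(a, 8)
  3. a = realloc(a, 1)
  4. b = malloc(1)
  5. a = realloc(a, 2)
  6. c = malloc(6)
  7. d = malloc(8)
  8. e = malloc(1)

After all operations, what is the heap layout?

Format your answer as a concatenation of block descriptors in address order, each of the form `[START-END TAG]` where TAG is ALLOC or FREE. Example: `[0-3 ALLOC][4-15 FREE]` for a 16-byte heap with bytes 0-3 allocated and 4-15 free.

Op 1: a = malloc(5) -> a = 0; heap: [0-4 ALLOC][5-30 FREE]
Op 2: a = realloc(a, 8) -> a = 0; heap: [0-7 ALLOC][8-30 FREE]
Op 3: a = realloc(a, 1) -> a = 0; heap: [0-0 ALLOC][1-30 FREE]
Op 4: b = malloc(1) -> b = 1; heap: [0-0 ALLOC][1-1 ALLOC][2-30 FREE]
Op 5: a = realloc(a, 2) -> a = 2; heap: [0-0 FREE][1-1 ALLOC][2-3 ALLOC][4-30 FREE]
Op 6: c = malloc(6) -> c = 4; heap: [0-0 FREE][1-1 ALLOC][2-3 ALLOC][4-9 ALLOC][10-30 FREE]
Op 7: d = malloc(8) -> d = 10; heap: [0-0 FREE][1-1 ALLOC][2-3 ALLOC][4-9 ALLOC][10-17 ALLOC][18-30 FREE]
Op 8: e = malloc(1) -> e = 0; heap: [0-0 ALLOC][1-1 ALLOC][2-3 ALLOC][4-9 ALLOC][10-17 ALLOC][18-30 FREE]

Answer: [0-0 ALLOC][1-1 ALLOC][2-3 ALLOC][4-9 ALLOC][10-17 ALLOC][18-30 FREE]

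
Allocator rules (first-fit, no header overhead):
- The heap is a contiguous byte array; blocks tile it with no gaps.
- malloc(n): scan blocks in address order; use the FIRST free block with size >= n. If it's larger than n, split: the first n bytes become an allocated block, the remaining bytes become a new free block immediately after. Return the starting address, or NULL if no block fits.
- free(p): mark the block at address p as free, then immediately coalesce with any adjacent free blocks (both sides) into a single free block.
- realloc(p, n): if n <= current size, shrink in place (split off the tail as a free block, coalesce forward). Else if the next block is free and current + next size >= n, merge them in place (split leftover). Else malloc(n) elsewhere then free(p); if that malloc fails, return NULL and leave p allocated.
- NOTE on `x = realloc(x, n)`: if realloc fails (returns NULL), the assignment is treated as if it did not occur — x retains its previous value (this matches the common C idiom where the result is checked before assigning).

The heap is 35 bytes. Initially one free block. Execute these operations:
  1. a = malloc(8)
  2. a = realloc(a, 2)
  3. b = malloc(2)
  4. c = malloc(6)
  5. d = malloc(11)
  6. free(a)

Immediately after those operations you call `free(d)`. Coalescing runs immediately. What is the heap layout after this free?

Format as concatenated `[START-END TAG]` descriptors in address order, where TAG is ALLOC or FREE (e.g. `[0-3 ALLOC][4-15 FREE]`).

Answer: [0-1 FREE][2-3 ALLOC][4-9 ALLOC][10-34 FREE]

Derivation:
Op 1: a = malloc(8) -> a = 0; heap: [0-7 ALLOC][8-34 FREE]
Op 2: a = realloc(a, 2) -> a = 0; heap: [0-1 ALLOC][2-34 FREE]
Op 3: b = malloc(2) -> b = 2; heap: [0-1 ALLOC][2-3 ALLOC][4-34 FREE]
Op 4: c = malloc(6) -> c = 4; heap: [0-1 ALLOC][2-3 ALLOC][4-9 ALLOC][10-34 FREE]
Op 5: d = malloc(11) -> d = 10; heap: [0-1 ALLOC][2-3 ALLOC][4-9 ALLOC][10-20 ALLOC][21-34 FREE]
Op 6: free(a) -> (freed a); heap: [0-1 FREE][2-3 ALLOC][4-9 ALLOC][10-20 ALLOC][21-34 FREE]
free(d): d = 10 -> block [10-20 ALLOC]; mark free, coalesce with adjacent free neighbors -> [0-1 FREE][2-3 ALLOC][4-9 ALLOC][10-34 FREE]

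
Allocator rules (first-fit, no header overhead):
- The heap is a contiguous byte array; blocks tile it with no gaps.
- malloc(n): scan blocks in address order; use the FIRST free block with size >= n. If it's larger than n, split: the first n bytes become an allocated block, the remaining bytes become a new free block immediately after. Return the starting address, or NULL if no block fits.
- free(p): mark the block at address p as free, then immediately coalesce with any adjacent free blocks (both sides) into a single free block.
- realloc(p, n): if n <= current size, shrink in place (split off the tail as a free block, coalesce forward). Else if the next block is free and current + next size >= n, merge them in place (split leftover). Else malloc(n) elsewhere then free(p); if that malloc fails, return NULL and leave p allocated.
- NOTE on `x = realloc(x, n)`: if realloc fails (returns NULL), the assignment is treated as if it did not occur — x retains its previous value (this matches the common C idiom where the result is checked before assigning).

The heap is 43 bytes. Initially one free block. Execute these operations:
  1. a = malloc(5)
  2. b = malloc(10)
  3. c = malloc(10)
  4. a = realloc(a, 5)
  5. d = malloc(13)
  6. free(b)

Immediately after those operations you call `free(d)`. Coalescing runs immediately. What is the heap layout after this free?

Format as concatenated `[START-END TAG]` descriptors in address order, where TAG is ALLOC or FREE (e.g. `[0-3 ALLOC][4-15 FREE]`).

Op 1: a = malloc(5) -> a = 0; heap: [0-4 ALLOC][5-42 FREE]
Op 2: b = malloc(10) -> b = 5; heap: [0-4 ALLOC][5-14 ALLOC][15-42 FREE]
Op 3: c = malloc(10) -> c = 15; heap: [0-4 ALLOC][5-14 ALLOC][15-24 ALLOC][25-42 FREE]
Op 4: a = realloc(a, 5) -> a = 0; heap: [0-4 ALLOC][5-14 ALLOC][15-24 ALLOC][25-42 FREE]
Op 5: d = malloc(13) -> d = 25; heap: [0-4 ALLOC][5-14 ALLOC][15-24 ALLOC][25-37 ALLOC][38-42 FREE]
Op 6: free(b) -> (freed b); heap: [0-4 ALLOC][5-14 FREE][15-24 ALLOC][25-37 ALLOC][38-42 FREE]
free(d): d = 25 -> block [25-37 ALLOC]; mark free, coalesce with adjacent free neighbors -> [0-4 ALLOC][5-14 FREE][15-24 ALLOC][25-42 FREE]

Answer: [0-4 ALLOC][5-14 FREE][15-24 ALLOC][25-42 FREE]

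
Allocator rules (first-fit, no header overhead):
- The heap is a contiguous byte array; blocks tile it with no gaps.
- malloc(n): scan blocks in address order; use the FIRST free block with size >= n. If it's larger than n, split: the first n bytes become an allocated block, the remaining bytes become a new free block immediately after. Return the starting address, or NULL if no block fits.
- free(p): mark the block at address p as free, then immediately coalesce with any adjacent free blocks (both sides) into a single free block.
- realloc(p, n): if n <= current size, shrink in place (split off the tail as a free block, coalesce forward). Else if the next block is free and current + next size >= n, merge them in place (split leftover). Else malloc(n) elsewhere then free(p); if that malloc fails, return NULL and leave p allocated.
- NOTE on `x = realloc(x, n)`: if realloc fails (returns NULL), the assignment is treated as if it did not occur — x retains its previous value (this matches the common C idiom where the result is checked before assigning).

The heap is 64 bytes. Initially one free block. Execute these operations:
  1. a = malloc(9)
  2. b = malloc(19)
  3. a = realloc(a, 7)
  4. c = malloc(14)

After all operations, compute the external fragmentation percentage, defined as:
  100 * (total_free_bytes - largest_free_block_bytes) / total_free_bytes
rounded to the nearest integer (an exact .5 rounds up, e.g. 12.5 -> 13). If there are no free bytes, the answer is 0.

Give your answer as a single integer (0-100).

Answer: 8

Derivation:
Op 1: a = malloc(9) -> a = 0; heap: [0-8 ALLOC][9-63 FREE]
Op 2: b = malloc(19) -> b = 9; heap: [0-8 ALLOC][9-27 ALLOC][28-63 FREE]
Op 3: a = realloc(a, 7) -> a = 0; heap: [0-6 ALLOC][7-8 FREE][9-27 ALLOC][28-63 FREE]
Op 4: c = malloc(14) -> c = 28; heap: [0-6 ALLOC][7-8 FREE][9-27 ALLOC][28-41 ALLOC][42-63 FREE]
Free blocks: [2 22] total_free=24 largest=22 -> 100*(24-22)/24 = 200/24 ≈ 8.333 -> rounds to 8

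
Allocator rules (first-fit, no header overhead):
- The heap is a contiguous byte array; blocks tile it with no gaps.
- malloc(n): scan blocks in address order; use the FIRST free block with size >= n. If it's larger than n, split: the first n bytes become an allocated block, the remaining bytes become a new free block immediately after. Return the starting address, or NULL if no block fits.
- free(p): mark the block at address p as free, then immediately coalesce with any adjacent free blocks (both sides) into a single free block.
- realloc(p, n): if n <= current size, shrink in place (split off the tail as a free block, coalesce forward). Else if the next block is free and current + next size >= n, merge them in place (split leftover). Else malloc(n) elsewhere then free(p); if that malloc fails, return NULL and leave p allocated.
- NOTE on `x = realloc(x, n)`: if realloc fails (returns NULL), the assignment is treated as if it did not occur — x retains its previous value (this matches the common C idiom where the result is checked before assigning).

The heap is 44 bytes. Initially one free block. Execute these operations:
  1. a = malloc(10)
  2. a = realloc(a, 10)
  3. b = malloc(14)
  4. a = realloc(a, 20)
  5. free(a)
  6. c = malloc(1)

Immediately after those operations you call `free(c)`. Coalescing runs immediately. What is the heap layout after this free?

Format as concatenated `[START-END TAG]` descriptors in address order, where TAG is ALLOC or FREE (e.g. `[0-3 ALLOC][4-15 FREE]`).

Op 1: a = malloc(10) -> a = 0; heap: [0-9 ALLOC][10-43 FREE]
Op 2: a = realloc(a, 10) -> a = 0; heap: [0-9 ALLOC][10-43 FREE]
Op 3: b = malloc(14) -> b = 10; heap: [0-9 ALLOC][10-23 ALLOC][24-43 FREE]
Op 4: a = realloc(a, 20) -> a = 24; heap: [0-9 FREE][10-23 ALLOC][24-43 ALLOC]
Op 5: free(a) -> (freed a); heap: [0-9 FREE][10-23 ALLOC][24-43 FREE]
Op 6: c = malloc(1) -> c = 0; heap: [0-0 ALLOC][1-9 FREE][10-23 ALLOC][24-43 FREE]
free(c): c = 0 -> block [0-0 ALLOC]; mark free, coalesce with adjacent free neighbors -> [0-9 FREE][10-23 ALLOC][24-43 FREE]

Answer: [0-9 FREE][10-23 ALLOC][24-43 FREE]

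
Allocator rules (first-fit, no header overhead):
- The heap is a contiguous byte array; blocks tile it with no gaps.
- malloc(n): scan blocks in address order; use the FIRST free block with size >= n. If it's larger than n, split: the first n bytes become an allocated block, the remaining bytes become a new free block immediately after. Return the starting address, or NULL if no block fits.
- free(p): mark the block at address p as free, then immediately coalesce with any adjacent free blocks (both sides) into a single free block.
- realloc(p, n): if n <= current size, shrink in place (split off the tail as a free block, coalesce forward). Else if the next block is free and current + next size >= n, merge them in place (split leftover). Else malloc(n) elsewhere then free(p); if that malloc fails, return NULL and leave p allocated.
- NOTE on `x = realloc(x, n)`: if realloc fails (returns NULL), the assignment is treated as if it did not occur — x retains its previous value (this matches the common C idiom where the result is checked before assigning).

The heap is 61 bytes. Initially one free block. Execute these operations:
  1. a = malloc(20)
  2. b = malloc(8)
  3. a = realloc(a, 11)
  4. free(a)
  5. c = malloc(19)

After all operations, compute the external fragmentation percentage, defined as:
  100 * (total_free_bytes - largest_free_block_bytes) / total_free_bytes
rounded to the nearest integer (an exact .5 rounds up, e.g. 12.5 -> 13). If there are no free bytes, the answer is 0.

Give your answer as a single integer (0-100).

Answer: 3

Derivation:
Op 1: a = malloc(20) -> a = 0; heap: [0-19 ALLOC][20-60 FREE]
Op 2: b = malloc(8) -> b = 20; heap: [0-19 ALLOC][20-27 ALLOC][28-60 FREE]
Op 3: a = realloc(a, 11) -> a = 0; heap: [0-10 ALLOC][11-19 FREE][20-27 ALLOC][28-60 FREE]
Op 4: free(a) -> (freed a); heap: [0-19 FREE][20-27 ALLOC][28-60 FREE]
Op 5: c = malloc(19) -> c = 0; heap: [0-18 ALLOC][19-19 FREE][20-27 ALLOC][28-60 FREE]
Free blocks: [1 33] total_free=34 largest=33 -> 100*(34-33)/34 = 100/34 ≈ 2.941 -> rounds to 3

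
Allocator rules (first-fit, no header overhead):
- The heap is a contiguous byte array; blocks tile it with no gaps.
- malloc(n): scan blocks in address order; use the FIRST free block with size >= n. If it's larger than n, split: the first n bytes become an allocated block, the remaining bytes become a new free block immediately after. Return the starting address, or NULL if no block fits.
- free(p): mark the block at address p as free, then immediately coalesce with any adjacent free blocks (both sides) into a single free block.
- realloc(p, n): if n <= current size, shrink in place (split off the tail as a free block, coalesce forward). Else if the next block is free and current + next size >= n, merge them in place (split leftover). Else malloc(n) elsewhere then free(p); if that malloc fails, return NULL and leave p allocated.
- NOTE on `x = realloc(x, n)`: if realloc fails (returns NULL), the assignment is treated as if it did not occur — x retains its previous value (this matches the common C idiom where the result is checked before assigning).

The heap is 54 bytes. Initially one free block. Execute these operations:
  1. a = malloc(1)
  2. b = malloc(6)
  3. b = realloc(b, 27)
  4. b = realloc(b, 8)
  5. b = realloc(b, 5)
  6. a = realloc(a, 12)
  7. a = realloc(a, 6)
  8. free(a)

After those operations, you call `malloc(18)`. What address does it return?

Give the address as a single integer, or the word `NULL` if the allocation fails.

Answer: 6

Derivation:
Op 1: a = malloc(1) -> a = 0; heap: [0-0 ALLOC][1-53 FREE]
Op 2: b = malloc(6) -> b = 1; heap: [0-0 ALLOC][1-6 ALLOC][7-53 FREE]
Op 3: b = realloc(b, 27) -> b = 1; heap: [0-0 ALLOC][1-27 ALLOC][28-53 FREE]
Op 4: b = realloc(b, 8) -> b = 1; heap: [0-0 ALLOC][1-8 ALLOC][9-53 FREE]
Op 5: b = realloc(b, 5) -> b = 1; heap: [0-0 ALLOC][1-5 ALLOC][6-53 FREE]
Op 6: a = realloc(a, 12) -> a = 6; heap: [0-0 FREE][1-5 ALLOC][6-17 ALLOC][18-53 FREE]
Op 7: a = realloc(a, 6) -> a = 6; heap: [0-0 FREE][1-5 ALLOC][6-11 ALLOC][12-53 FREE]
Op 8: free(a) -> (freed a); heap: [0-0 FREE][1-5 ALLOC][6-53 FREE]
malloc(18): first-fit scan over [0-0 FREE][1-5 ALLOC][6-53 FREE] -> 6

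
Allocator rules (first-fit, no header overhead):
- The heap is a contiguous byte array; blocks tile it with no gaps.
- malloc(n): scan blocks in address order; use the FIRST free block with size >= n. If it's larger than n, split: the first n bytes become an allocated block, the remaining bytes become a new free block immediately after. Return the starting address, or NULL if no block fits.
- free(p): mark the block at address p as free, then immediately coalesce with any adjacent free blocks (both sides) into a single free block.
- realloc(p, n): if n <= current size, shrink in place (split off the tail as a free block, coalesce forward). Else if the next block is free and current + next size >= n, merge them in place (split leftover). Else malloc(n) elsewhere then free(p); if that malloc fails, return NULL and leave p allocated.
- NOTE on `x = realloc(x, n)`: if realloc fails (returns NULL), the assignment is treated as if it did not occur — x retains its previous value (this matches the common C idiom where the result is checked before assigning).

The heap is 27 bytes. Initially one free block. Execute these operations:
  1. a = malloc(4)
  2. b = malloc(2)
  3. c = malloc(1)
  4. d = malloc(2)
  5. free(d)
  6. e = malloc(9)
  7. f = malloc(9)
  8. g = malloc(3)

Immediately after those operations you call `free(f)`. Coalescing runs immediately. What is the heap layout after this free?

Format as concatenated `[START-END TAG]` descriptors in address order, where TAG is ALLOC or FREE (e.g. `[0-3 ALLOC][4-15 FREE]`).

Op 1: a = malloc(4) -> a = 0; heap: [0-3 ALLOC][4-26 FREE]
Op 2: b = malloc(2) -> b = 4; heap: [0-3 ALLOC][4-5 ALLOC][6-26 FREE]
Op 3: c = malloc(1) -> c = 6; heap: [0-3 ALLOC][4-5 ALLOC][6-6 ALLOC][7-26 FREE]
Op 4: d = malloc(2) -> d = 7; heap: [0-3 ALLOC][4-5 ALLOC][6-6 ALLOC][7-8 ALLOC][9-26 FREE]
Op 5: free(d) -> (freed d); heap: [0-3 ALLOC][4-5 ALLOC][6-6 ALLOC][7-26 FREE]
Op 6: e = malloc(9) -> e = 7; heap: [0-3 ALLOC][4-5 ALLOC][6-6 ALLOC][7-15 ALLOC][16-26 FREE]
Op 7: f = malloc(9) -> f = 16; heap: [0-3 ALLOC][4-5 ALLOC][6-6 ALLOC][7-15 ALLOC][16-24 ALLOC][25-26 FREE]
Op 8: g = malloc(3) -> g = NULL; heap: [0-3 ALLOC][4-5 ALLOC][6-6 ALLOC][7-15 ALLOC][16-24 ALLOC][25-26 FREE]
free(f): f = 16 -> block [16-24 ALLOC]; mark free, coalesce with adjacent free neighbors -> [0-3 ALLOC][4-5 ALLOC][6-6 ALLOC][7-15 ALLOC][16-26 FREE]

Answer: [0-3 ALLOC][4-5 ALLOC][6-6 ALLOC][7-15 ALLOC][16-26 FREE]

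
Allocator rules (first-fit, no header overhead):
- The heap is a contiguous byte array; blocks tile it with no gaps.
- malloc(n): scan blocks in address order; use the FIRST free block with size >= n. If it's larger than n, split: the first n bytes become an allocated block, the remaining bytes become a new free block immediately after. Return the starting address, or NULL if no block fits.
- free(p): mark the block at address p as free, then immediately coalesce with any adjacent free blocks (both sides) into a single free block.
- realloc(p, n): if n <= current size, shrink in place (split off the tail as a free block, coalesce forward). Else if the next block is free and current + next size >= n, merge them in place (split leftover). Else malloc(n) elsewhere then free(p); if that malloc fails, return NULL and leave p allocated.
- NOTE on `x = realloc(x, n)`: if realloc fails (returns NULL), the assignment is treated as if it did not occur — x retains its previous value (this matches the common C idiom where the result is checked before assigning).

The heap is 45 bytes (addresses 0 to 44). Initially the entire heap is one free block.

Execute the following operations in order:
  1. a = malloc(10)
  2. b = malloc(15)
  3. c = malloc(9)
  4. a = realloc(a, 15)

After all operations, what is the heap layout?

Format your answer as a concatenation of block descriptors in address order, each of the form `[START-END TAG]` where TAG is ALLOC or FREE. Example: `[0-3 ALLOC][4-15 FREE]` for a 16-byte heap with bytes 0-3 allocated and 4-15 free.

Answer: [0-9 ALLOC][10-24 ALLOC][25-33 ALLOC][34-44 FREE]

Derivation:
Op 1: a = malloc(10) -> a = 0; heap: [0-9 ALLOC][10-44 FREE]
Op 2: b = malloc(15) -> b = 10; heap: [0-9 ALLOC][10-24 ALLOC][25-44 FREE]
Op 3: c = malloc(9) -> c = 25; heap: [0-9 ALLOC][10-24 ALLOC][25-33 ALLOC][34-44 FREE]
Op 4: a = realloc(a, 15) -> NULL (a unchanged); heap: [0-9 ALLOC][10-24 ALLOC][25-33 ALLOC][34-44 FREE]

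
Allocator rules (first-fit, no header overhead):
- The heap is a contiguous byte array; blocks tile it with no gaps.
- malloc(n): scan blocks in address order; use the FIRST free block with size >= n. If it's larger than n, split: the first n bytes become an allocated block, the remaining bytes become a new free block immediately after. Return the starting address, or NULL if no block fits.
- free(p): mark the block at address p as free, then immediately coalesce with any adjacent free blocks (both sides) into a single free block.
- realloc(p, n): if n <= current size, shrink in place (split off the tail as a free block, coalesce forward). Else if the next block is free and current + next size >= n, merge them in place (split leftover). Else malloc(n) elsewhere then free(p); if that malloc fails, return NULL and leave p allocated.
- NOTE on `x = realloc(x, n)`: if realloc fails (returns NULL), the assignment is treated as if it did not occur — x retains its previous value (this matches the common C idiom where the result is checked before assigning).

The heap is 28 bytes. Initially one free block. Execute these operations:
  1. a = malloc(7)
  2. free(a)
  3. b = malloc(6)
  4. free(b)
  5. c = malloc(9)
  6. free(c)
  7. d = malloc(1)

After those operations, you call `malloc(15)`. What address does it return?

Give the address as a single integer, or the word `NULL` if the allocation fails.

Op 1: a = malloc(7) -> a = 0; heap: [0-6 ALLOC][7-27 FREE]
Op 2: free(a) -> (freed a); heap: [0-27 FREE]
Op 3: b = malloc(6) -> b = 0; heap: [0-5 ALLOC][6-27 FREE]
Op 4: free(b) -> (freed b); heap: [0-27 FREE]
Op 5: c = malloc(9) -> c = 0; heap: [0-8 ALLOC][9-27 FREE]
Op 6: free(c) -> (freed c); heap: [0-27 FREE]
Op 7: d = malloc(1) -> d = 0; heap: [0-0 ALLOC][1-27 FREE]
malloc(15): first-fit scan over [0-0 ALLOC][1-27 FREE] -> 1

Answer: 1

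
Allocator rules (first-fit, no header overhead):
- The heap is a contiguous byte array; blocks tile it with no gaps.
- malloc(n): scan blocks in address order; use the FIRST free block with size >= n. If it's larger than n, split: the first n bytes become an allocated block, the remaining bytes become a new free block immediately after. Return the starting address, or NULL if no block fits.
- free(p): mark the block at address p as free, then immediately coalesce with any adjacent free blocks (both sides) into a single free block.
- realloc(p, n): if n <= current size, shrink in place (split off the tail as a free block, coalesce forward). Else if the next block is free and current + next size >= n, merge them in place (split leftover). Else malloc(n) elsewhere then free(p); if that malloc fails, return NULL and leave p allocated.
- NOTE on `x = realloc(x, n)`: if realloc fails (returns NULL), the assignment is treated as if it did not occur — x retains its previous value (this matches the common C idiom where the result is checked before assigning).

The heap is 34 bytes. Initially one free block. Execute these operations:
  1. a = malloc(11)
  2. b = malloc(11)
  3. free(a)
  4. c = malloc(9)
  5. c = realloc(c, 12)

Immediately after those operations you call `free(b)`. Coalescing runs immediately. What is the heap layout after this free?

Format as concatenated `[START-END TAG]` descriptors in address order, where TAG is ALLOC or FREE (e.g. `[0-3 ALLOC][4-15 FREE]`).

Op 1: a = malloc(11) -> a = 0; heap: [0-10 ALLOC][11-33 FREE]
Op 2: b = malloc(11) -> b = 11; heap: [0-10 ALLOC][11-21 ALLOC][22-33 FREE]
Op 3: free(a) -> (freed a); heap: [0-10 FREE][11-21 ALLOC][22-33 FREE]
Op 4: c = malloc(9) -> c = 0; heap: [0-8 ALLOC][9-10 FREE][11-21 ALLOC][22-33 FREE]
Op 5: c = realloc(c, 12) -> c = 22; heap: [0-10 FREE][11-21 ALLOC][22-33 ALLOC]
free(b): b = 11 -> block [11-21 ALLOC]; mark free, coalesce with adjacent free neighbors -> [0-21 FREE][22-33 ALLOC]

Answer: [0-21 FREE][22-33 ALLOC]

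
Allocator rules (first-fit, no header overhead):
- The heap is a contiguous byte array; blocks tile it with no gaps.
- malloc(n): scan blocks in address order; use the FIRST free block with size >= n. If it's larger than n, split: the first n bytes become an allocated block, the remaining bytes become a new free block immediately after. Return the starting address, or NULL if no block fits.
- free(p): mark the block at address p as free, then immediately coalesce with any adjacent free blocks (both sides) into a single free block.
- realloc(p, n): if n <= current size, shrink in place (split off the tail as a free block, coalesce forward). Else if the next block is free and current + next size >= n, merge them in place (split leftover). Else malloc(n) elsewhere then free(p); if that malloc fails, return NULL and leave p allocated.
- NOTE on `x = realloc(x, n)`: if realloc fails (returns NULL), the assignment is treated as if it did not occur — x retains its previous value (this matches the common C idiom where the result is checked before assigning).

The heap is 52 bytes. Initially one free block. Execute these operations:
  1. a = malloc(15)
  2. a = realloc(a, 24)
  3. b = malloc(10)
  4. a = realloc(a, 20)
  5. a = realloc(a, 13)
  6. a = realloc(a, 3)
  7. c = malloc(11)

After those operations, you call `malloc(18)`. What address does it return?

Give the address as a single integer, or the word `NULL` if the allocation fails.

Answer: 34

Derivation:
Op 1: a = malloc(15) -> a = 0; heap: [0-14 ALLOC][15-51 FREE]
Op 2: a = realloc(a, 24) -> a = 0; heap: [0-23 ALLOC][24-51 FREE]
Op 3: b = malloc(10) -> b = 24; heap: [0-23 ALLOC][24-33 ALLOC][34-51 FREE]
Op 4: a = realloc(a, 20) -> a = 0; heap: [0-19 ALLOC][20-23 FREE][24-33 ALLOC][34-51 FREE]
Op 5: a = realloc(a, 13) -> a = 0; heap: [0-12 ALLOC][13-23 FREE][24-33 ALLOC][34-51 FREE]
Op 6: a = realloc(a, 3) -> a = 0; heap: [0-2 ALLOC][3-23 FREE][24-33 ALLOC][34-51 FREE]
Op 7: c = malloc(11) -> c = 3; heap: [0-2 ALLOC][3-13 ALLOC][14-23 FREE][24-33 ALLOC][34-51 FREE]
malloc(18): first-fit scan over [0-2 ALLOC][3-13 ALLOC][14-23 FREE][24-33 ALLOC][34-51 FREE] -> 34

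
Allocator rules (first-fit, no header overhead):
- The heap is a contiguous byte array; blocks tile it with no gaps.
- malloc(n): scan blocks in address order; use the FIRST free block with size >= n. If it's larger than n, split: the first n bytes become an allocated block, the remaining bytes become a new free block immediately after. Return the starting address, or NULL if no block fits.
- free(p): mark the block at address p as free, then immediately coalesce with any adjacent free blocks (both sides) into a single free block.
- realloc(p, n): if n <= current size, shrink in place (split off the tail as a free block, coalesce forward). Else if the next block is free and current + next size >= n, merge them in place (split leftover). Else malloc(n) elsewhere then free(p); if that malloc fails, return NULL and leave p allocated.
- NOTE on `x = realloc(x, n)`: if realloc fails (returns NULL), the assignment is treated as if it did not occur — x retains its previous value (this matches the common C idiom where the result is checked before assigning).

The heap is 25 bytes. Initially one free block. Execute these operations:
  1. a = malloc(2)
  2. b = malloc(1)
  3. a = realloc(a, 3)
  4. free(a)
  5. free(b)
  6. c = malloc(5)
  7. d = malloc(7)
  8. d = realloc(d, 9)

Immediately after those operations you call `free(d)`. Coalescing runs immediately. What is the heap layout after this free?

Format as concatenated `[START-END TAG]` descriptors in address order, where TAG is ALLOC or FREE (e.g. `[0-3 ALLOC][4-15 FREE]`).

Answer: [0-4 ALLOC][5-24 FREE]

Derivation:
Op 1: a = malloc(2) -> a = 0; heap: [0-1 ALLOC][2-24 FREE]
Op 2: b = malloc(1) -> b = 2; heap: [0-1 ALLOC][2-2 ALLOC][3-24 FREE]
Op 3: a = realloc(a, 3) -> a = 3; heap: [0-1 FREE][2-2 ALLOC][3-5 ALLOC][6-24 FREE]
Op 4: free(a) -> (freed a); heap: [0-1 FREE][2-2 ALLOC][3-24 FREE]
Op 5: free(b) -> (freed b); heap: [0-24 FREE]
Op 6: c = malloc(5) -> c = 0; heap: [0-4 ALLOC][5-24 FREE]
Op 7: d = malloc(7) -> d = 5; heap: [0-4 ALLOC][5-11 ALLOC][12-24 FREE]
Op 8: d = realloc(d, 9) -> d = 5; heap: [0-4 ALLOC][5-13 ALLOC][14-24 FREE]
free(d): d = 5 -> block [5-13 ALLOC]; mark free, coalesce with adjacent free neighbors -> [0-4 ALLOC][5-24 FREE]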